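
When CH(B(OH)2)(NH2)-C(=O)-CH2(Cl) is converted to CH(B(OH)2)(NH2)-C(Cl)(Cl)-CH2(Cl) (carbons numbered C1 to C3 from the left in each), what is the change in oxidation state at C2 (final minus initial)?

Before: C2 has 2 bonds to C, 2 bonds to O → oxidation state +2.
After: C2 has 2 bonds to C, 2 bonds to Cl → oxidation state +2.
Δ = +2 − (+2) = 0, so no net redox change at C2.

0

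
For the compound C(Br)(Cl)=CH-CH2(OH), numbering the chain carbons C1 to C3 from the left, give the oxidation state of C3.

C3 has one bond to C (0), one bond to H (-1), one bond to O (+1), one bond to H (-1).
Oxidation state = 0 − 1 + 1 − 1 = -1.

-1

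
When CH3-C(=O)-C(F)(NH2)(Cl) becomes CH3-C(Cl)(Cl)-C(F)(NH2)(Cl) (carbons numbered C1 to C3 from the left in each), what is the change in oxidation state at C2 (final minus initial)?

Before: C2 has 2 bonds to C, 2 bonds to O → oxidation state +2.
After: C2 has 2 bonds to C, 2 bonds to Cl → oxidation state +2.
Δ = +2 − (+2) = 0, so no net redox change at C2.

0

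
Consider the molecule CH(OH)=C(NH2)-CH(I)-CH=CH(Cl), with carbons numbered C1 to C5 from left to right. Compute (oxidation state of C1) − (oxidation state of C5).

0

C1: 2C, 1H, 1O → 0 − 1 + 1 = 0
C5: 2C, 1H, 1Cl → 0 − 1 + 1 = 0
Difference: 0 − (0) = 0.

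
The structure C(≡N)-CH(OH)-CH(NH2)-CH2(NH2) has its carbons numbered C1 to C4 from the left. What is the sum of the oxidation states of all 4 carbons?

Each bond to a more electronegative atom (O, N, halogen) counts +1, each bond to a less electronegative atom (H, metal, B, Si) counts −1, and each C–C bond counts 0. Tallying each carbon:
C1: 1C, 3N → 0 + 3 = +3
C2: 2C, 1H, 1O → 0 − 1 + 1 = 0
C3: 2C, 1H, 1N → 0 − 1 + 1 = 0
C4: 1C, 2H, 1N → 0 − 2 + 1 = -1
Sum = +3 + 0 + 0 − 1 = +2.

+2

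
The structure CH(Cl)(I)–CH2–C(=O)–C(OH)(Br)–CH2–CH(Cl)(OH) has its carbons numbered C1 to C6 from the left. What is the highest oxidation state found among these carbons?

+2

Tallying each carbon's bonds:
C1: 1C, 1H, 1Cl, 1I → 0 − 1 + 1 + 1 = +1
C2: 2C, 2H → 0 − 2 = -2
C3: 2C, 2O → 0 + 2 = +2
C4: 2C, 1O, 1Br → 0 + 1 + 1 = +2
C5: 2C, 2H → 0 − 2 = -2
C6: 1C, 1H, 1O, 1Cl → 0 − 1 + 1 + 1 = +1
The highest value is +2.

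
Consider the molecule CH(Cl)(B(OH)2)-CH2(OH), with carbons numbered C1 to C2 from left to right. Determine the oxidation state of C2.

Each bond to a more electronegative atom (O, N, halogen) counts +1, each bond to a less electronegative atom (H, metal, B, Si) counts −1, and each C–C bond counts 0.
C2 has one bond to C (0), one bond to O (+1), one bond to H (-1), one bond to H (-1).
Oxidation state = 0 + 1 − 1 − 1 = -1.

-1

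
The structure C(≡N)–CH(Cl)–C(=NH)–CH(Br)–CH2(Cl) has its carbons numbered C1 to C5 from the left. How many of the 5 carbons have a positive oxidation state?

2

Tallying each carbon's bonds:
C1: 1C, 3N → 0 + 3 = +3
C2: 2C, 1H, 1Cl → 0 − 1 + 1 = 0
C3: 2C, 2N → 0 + 2 = +2
C4: 2C, 1H, 1Br → 0 − 1 + 1 = 0
C5: 1C, 2H, 1Cl → 0 − 2 + 1 = -1
2 carbons (C1, C3) meet the condition.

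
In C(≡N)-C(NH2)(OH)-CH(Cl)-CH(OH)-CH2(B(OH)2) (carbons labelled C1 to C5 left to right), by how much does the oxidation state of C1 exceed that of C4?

+3

C1: 1C, 3N → 0 + 3 = +3
C4: 2C, 1H, 1O → 0 − 1 + 1 = 0
Difference: +3 − (0) = +3.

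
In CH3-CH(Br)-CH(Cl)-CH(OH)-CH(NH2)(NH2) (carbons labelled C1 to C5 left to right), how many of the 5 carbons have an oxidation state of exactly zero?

Assign +1 per bond to O/N/halogen, −1 per bond to H or an electropositive element, and 0 per bond to carbon. Tallying each carbon:
C1: 1C, 3H → 0 − 3 = -3
C2: 2C, 1H, 1Br → 0 − 1 + 1 = 0
C3: 2C, 1H, 1Cl → 0 − 1 + 1 = 0
C4: 2C, 1H, 1O → 0 − 1 + 1 = 0
C5: 1C, 1H, 2N → 0 − 1 + 2 = +1
3 carbons (C2, C3, C4) meet the condition.

3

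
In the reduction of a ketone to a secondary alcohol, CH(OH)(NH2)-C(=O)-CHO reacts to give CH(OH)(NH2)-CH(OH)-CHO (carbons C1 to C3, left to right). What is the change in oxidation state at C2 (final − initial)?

Before: C2 has 2 bonds to C, 2 bonds to O → oxidation state +2.
After: C2 has 2 bonds to C, 1 bond to H, 1 bond to O → oxidation state 0.
Δ = 0 − (+2) = -2, so this is a reduction at C2.

-2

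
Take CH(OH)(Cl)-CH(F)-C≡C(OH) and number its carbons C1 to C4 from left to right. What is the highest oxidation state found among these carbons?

Tallying each carbon's bonds:
C1: 1C, 1H, 1O, 1Cl → 0 − 1 + 1 + 1 = +1
C2: 2C, 1H, 1F → 0 − 1 + 1 = 0
C3: 4C → 0 = 0
C4: 3C, 1O → 0 + 1 = +1
The highest value is +1.

+1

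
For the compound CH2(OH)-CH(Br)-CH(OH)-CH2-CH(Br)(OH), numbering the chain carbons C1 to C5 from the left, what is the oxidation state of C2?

C2 has one bond to C (0), one bond to C (0), one bond to H (-1), one bond to Br (+1).
Oxidation state = 0 + 0 − 1 + 1 = 0.

0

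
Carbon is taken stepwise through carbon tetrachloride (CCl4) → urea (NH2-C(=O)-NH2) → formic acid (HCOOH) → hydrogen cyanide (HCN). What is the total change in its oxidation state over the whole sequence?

-2

Carbon oxidation states along the series — carbon tetrachloride: +4, urea: +4, formic acid: +2, hydrogen cyanide: +2.
Net change = +2 − (+4) = -2.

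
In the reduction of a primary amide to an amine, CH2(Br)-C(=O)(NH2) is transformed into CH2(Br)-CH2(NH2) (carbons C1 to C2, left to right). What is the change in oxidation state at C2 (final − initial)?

Before: C2 has 1 bond to C, 2 bonds to O, 1 bond to N → oxidation state +3.
After: C2 has 1 bond to C, 2 bonds to H, 1 bond to N → oxidation state -1.
Δ = -1 − (+3) = -4, so this is a reduction at C2.

-4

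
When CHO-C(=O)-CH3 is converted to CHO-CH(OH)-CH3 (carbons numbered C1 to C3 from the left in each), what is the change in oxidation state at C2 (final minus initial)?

Before: C2 has 2 bonds to C, 2 bonds to O → oxidation state +2.
After: C2 has 2 bonds to C, 1 bond to H, 1 bond to O → oxidation state 0.
Δ = 0 − (+2) = -2, so this is a reduction at C2.

-2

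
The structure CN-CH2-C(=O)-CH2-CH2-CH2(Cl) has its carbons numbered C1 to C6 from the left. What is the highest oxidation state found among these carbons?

+3

Tallying each carbon's bonds:
C1: 1C, 3N → 0 + 3 = +3
C2: 2C, 2H → 0 − 2 = -2
C3: 2C, 2O → 0 + 2 = +2
C4: 2C, 2H → 0 − 2 = -2
C5: 2C, 2H → 0 − 2 = -2
C6: 1C, 2H, 1Cl → 0 − 2 + 1 = -1
The highest value is +3.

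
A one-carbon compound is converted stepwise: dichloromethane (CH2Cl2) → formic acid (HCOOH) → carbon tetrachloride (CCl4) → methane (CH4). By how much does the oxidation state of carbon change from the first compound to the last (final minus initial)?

-4

Carbon oxidation states along the series — dichloromethane: 0, formic acid: +2, carbon tetrachloride: +4, methane: -4.
Net change = -4 − (0) = -4.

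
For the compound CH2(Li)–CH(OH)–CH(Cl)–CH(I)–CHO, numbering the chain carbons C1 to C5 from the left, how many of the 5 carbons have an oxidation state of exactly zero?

Each bond to a more electronegative atom (O, N, halogen) counts +1, each bond to a less electronegative atom (H, metal, B, Si) counts −1, and each C–C bond counts 0. Tallying each carbon:
C1: 1C, 2H, 1Li → 0 − 2 − 1 = -3
C2: 2C, 1H, 1O → 0 − 1 + 1 = 0
C3: 2C, 1H, 1Cl → 0 − 1 + 1 = 0
C4: 2C, 1H, 1I → 0 − 1 + 1 = 0
C5: 1C, 1H, 2O → 0 − 1 + 2 = +1
3 carbons (C2, C3, C4) meet the condition.

3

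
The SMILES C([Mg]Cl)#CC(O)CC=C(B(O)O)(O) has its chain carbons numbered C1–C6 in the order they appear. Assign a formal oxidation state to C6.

Assign +1 per bond to O/N/halogen, −1 per bond to H or an electropositive element, and 0 per bond to carbon.
C6 has a double bond to C (2×0 = 0), one bond to B (-1), one bond to O (+1).
Oxidation state = 0 − 1 + 1 = 0.

0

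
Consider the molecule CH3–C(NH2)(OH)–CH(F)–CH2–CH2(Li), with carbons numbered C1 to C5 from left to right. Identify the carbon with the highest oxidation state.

Tallying each carbon's bonds:
C1: 1C, 3H → 0 − 3 = -3
C2: 2C, 1O, 1N → 0 + 1 + 1 = +2
C3: 2C, 1H, 1F → 0 − 1 + 1 = 0
C4: 2C, 2H → 0 − 2 = -2
C5: 1C, 2H, 1Li → 0 − 2 − 1 = -3
The most oxidised carbon is C2 at +2.

C2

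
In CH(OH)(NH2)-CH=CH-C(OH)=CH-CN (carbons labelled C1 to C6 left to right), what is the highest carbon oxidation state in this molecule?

+3

Tallying each carbon's bonds:
C1: 1C, 1H, 1O, 1N → 0 − 1 + 1 + 1 = +1
C2: 3C, 1H → 0 − 1 = -1
C3: 3C, 1H → 0 − 1 = -1
C4: 3C, 1O → 0 + 1 = +1
C5: 3C, 1H → 0 − 1 = -1
C6: 1C, 3N → 0 + 3 = +3
The highest value is +3.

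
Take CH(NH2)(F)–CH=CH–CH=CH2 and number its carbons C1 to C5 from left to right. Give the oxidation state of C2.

Count +1 for every bond to an atom more electronegative than carbon and −1 for every bond to one less electronegative; C–C bonds are 0.
C2 has one bond to C (0), a double bond to C (2×0 = 0), one bond to H (-1).
Oxidation state = 0 + 0 − 1 = -1.

-1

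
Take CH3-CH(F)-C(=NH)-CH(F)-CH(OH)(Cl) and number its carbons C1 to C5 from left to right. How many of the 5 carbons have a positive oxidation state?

Assign +1 per bond to O/N/halogen, −1 per bond to H or an electropositive element, and 0 per bond to carbon. Tallying each carbon:
C1: 1C, 3H → 0 − 3 = -3
C2: 2C, 1H, 1F → 0 − 1 + 1 = 0
C3: 2C, 2N → 0 + 2 = +2
C4: 2C, 1H, 1F → 0 − 1 + 1 = 0
C5: 1C, 1H, 1O, 1Cl → 0 − 1 + 1 + 1 = +1
2 carbons (C3, C5) meet the condition.

2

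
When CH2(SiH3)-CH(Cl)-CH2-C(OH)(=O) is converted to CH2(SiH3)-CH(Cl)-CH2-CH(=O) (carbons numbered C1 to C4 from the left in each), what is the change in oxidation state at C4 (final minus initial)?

-2

Before: C4 has 1 bond to C, 3 bonds to O → oxidation state +3.
After: C4 has 1 bond to C, 1 bond to H, 2 bonds to O → oxidation state +1.
Δ = +1 − (+3) = -2, so this is a reduction at C4.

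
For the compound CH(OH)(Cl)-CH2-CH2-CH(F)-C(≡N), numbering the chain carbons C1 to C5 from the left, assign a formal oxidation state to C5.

Each bond to a more electronegative atom (O, N, halogen) counts +1, each bond to a less electronegative atom (H, metal, B, Si) counts −1, and each C–C bond counts 0.
C5 has one bond to C (0), a triple bond to N (3×+1 = +3).
Oxidation state = 0 + 3 = +3.

+3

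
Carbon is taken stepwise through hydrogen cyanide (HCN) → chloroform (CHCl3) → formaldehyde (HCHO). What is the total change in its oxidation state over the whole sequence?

Carbon oxidation states along the series — hydrogen cyanide: +2, chloroform: +2, formaldehyde: 0.
Net change = 0 − (+2) = -2.

-2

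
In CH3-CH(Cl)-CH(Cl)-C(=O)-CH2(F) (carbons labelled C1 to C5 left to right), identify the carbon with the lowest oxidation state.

Tallying each carbon's bonds:
C1: 1C, 3H → 0 − 3 = -3
C2: 2C, 1H, 1Cl → 0 − 1 + 1 = 0
C3: 2C, 1H, 1Cl → 0 − 1 + 1 = 0
C4: 2C, 2O → 0 + 2 = +2
C5: 1C, 2H, 1F → 0 − 2 + 1 = -1
The most reduced carbon is C1 at -3.

C1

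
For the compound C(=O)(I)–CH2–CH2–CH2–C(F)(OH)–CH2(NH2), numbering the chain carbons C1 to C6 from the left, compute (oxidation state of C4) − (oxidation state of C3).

C4: 2C, 2H → 0 − 2 = -2
C3: 2C, 2H → 0 − 2 = -2
Difference: -2 − (-2) = 0.

0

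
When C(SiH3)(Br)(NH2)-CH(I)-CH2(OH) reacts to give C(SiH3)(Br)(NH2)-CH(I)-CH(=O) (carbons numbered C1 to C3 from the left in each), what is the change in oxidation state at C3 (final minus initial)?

Before: C3 has 1 bond to C, 2 bonds to H, 1 bond to O → oxidation state -1.
After: C3 has 1 bond to C, 1 bond to H, 2 bonds to O → oxidation state +1.
Δ = +1 − (-1) = +2, so this is an oxidation at C3.

+2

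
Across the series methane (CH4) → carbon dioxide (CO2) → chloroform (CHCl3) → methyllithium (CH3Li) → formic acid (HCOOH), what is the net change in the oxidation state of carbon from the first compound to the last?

Carbon oxidation states along the series — methane: -4, carbon dioxide: +4, chloroform: +2, methyllithium: -4, formic acid: +2.
Net change = +2 − (-4) = +6.

+6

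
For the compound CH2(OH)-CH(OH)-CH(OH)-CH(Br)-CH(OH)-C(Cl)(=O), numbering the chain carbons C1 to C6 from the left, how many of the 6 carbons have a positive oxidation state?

1

Assign +1 per bond to O/N/halogen, −1 per bond to H or an electropositive element, and 0 per bond to carbon. Tallying each carbon:
C1: 1C, 2H, 1O → 0 − 2 + 1 = -1
C2: 2C, 1H, 1O → 0 − 1 + 1 = 0
C3: 2C, 1H, 1O → 0 − 1 + 1 = 0
C4: 2C, 1H, 1Br → 0 − 1 + 1 = 0
C5: 2C, 1H, 1O → 0 − 1 + 1 = 0
C6: 1C, 2O, 1Cl → 0 + 2 + 1 = +3
1 carbon (C6) meets the condition.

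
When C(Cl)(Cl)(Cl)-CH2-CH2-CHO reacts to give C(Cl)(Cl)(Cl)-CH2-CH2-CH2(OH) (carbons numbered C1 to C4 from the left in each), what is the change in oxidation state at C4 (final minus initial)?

Before: C4 has 1 bond to C, 1 bond to H, 2 bonds to O → oxidation state +1.
After: C4 has 1 bond to C, 2 bonds to H, 1 bond to O → oxidation state -1.
Δ = -1 − (+1) = -2, so this is a reduction at C4.

-2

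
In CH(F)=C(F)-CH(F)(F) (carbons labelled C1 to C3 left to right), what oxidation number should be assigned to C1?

Count +1 for every bond to an atom more electronegative than carbon and −1 for every bond to one less electronegative; C–C bonds are 0.
C1 has a double bond to C (2×0 = 0), one bond to H (-1), one bond to F (+1).
Oxidation state = 0 − 1 + 1 = 0.

0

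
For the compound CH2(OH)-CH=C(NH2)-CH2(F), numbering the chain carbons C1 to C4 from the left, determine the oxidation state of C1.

Count +1 for every bond to an atom more electronegative than carbon and −1 for every bond to one less electronegative; C–C bonds are 0.
C1 has one bond to C (0), one bond to O (+1), one bond to H (-1), one bond to H (-1).
Oxidation state = 0 + 1 − 1 − 1 = -1.

-1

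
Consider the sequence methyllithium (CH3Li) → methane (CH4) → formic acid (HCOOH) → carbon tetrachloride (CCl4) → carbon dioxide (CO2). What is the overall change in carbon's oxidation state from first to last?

+8

Carbon oxidation states along the series — methyllithium: -4, methane: -4, formic acid: +2, carbon tetrachloride: +4, carbon dioxide: +4.
Net change = +4 − (-4) = +8.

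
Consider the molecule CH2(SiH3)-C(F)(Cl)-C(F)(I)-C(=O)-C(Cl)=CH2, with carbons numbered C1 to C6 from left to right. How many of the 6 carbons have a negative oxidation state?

Tallying each carbon's bonds:
C1: 1C, 2H, 1Si → 0 − 2 − 1 = -3
C2: 2C, 1F, 1Cl → 0 + 1 + 1 = +2
C3: 2C, 1F, 1I → 0 + 1 + 1 = +2
C4: 2C, 2O → 0 + 2 = +2
C5: 3C, 1Cl → 0 + 1 = +1
C6: 2C, 2H → 0 − 2 = -2
2 carbons (C1, C6) meet the condition.

2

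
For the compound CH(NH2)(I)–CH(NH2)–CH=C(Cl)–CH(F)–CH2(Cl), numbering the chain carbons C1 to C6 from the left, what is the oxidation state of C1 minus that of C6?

+2

C1: 1C, 1H, 1N, 1I → 0 − 1 + 1 + 1 = +1
C6: 1C, 2H, 1Cl → 0 − 2 + 1 = -1
Difference: +1 − (-1) = +2.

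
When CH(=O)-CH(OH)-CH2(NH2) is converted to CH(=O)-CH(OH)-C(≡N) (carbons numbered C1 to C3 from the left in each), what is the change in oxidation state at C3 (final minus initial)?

+4

Before: C3 has 1 bond to C, 2 bonds to H, 1 bond to N → oxidation state -1.
After: C3 has 1 bond to C, 3 bonds to N → oxidation state +3.
Δ = +3 − (-1) = +4, so this is an oxidation at C3.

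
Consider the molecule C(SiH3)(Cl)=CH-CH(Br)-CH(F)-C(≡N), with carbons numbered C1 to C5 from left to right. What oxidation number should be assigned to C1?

0

Each bond to a more electronegative atom (O, N, halogen) counts +1, each bond to a less electronegative atom (H, metal, B, Si) counts −1, and each C–C bond counts 0.
C1 has a double bond to C (2×0 = 0), one bond to Si (-1), one bond to Cl (+1).
Oxidation state = 0 − 1 + 1 = 0.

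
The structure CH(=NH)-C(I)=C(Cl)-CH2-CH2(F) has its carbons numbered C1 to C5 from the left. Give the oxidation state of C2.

+1

Bonds to more-electronegative neighbours contribute +1 each, bonds to H or metals contribute −1 each, and C–C bonds contribute 0.
C2 has one bond to C (0), a double bond to C (2×0 = 0), one bond to I (+1).
Oxidation state = 0 + 0 + 1 = +1.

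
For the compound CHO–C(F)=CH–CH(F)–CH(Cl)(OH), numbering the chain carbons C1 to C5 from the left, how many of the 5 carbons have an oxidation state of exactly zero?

1

Tallying each carbon's bonds:
C1: 1C, 1H, 2O → 0 − 1 + 2 = +1
C2: 3C, 1F → 0 + 1 = +1
C3: 3C, 1H → 0 − 1 = -1
C4: 2C, 1H, 1F → 0 − 1 + 1 = 0
C5: 1C, 1H, 1O, 1Cl → 0 − 1 + 1 + 1 = +1
1 carbon (C4) meets the condition.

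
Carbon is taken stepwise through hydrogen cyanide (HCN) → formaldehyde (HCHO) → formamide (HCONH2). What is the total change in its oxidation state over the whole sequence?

Carbon oxidation states along the series — hydrogen cyanide: +2, formaldehyde: 0, formamide: +2.
Net change = +2 − (+2) = 0.

0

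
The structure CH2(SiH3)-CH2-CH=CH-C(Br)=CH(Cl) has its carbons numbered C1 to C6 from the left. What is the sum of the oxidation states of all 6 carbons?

-6

Count +1 for every bond to an atom more electronegative than carbon and −1 for every bond to one less electronegative; C–C bonds are 0. Tallying each carbon:
C1: 1C, 2H, 1Si → 0 − 2 − 1 = -3
C2: 2C, 2H → 0 − 2 = -2
C3: 3C, 1H → 0 − 1 = -1
C4: 3C, 1H → 0 − 1 = -1
C5: 3C, 1Br → 0 + 1 = +1
C6: 2C, 1H, 1Cl → 0 − 1 + 1 = 0
Sum = -3 − 2 − 1 − 1 + 1 + 0 = -6.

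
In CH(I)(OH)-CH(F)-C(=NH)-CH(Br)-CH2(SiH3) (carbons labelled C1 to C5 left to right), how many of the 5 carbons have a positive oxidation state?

2

Count +1 for every bond to an atom more electronegative than carbon and −1 for every bond to one less electronegative; C–C bonds are 0. Tallying each carbon:
C1: 1C, 1H, 1O, 1I → 0 − 1 + 1 + 1 = +1
C2: 2C, 1H, 1F → 0 − 1 + 1 = 0
C3: 2C, 2N → 0 + 2 = +2
C4: 2C, 1H, 1Br → 0 − 1 + 1 = 0
C5: 1C, 2H, 1Si → 0 − 2 − 1 = -3
2 carbons (C1, C3) meet the condition.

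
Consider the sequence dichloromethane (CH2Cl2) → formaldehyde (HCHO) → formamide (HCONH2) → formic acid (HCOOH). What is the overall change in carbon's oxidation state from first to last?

Carbon oxidation states along the series — dichloromethane: 0, formaldehyde: 0, formamide: +2, formic acid: +2.
Net change = +2 − (0) = +2.

+2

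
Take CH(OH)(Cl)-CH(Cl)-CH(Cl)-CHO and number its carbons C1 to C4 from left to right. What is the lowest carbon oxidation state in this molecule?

0

Count +1 for every bond to an atom more electronegative than carbon and −1 for every bond to one less electronegative; C–C bonds are 0. Tallying each carbon:
C1: 1C, 1H, 1O, 1Cl → 0 − 1 + 1 + 1 = +1
C2: 2C, 1H, 1Cl → 0 − 1 + 1 = 0
C3: 2C, 1H, 1Cl → 0 − 1 + 1 = 0
C4: 1C, 1H, 2O → 0 − 1 + 2 = +1
The lowest value is 0.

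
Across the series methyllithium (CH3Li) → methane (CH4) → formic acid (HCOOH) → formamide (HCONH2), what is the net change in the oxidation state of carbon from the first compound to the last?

Carbon oxidation states along the series — methyllithium: -4, methane: -4, formic acid: +2, formamide: +2.
Net change = +2 − (-4) = +6.

+6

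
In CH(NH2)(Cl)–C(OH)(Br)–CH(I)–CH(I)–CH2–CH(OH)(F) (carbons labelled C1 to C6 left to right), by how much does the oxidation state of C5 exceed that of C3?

-2

C5: 2C, 2H → 0 − 2 = -2
C3: 2C, 1H, 1I → 0 − 1 + 1 = 0
Difference: -2 − (0) = -2.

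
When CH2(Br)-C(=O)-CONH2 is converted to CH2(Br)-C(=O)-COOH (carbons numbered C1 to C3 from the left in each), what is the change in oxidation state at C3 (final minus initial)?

Before: C3 has 1 bond to C, 2 bonds to O, 1 bond to N → oxidation state +3.
After: C3 has 1 bond to C, 3 bonds to O → oxidation state +3.
Δ = +3 − (+3) = 0, so no net redox change at C3.

0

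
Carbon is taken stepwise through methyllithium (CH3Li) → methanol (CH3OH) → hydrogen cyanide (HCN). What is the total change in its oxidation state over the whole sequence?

Carbon oxidation states along the series — methyllithium: -4, methanol: -2, hydrogen cyanide: +2.
Net change = +2 − (-4) = +6.

+6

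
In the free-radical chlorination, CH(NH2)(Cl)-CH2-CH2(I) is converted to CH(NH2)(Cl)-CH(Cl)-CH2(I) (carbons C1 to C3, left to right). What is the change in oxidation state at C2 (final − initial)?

+2

Before: C2 has 2 bonds to C, 2 bonds to H → oxidation state -2.
After: C2 has 2 bonds to C, 1 bond to H, 1 bond to Cl → oxidation state 0.
Δ = 0 − (-2) = +2, so this is an oxidation at C2.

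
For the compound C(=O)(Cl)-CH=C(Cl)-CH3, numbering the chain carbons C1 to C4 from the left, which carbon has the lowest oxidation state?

Tallying each carbon's bonds:
C1: 1C, 2O, 1Cl → 0 + 2 + 1 = +3
C2: 3C, 1H → 0 − 1 = -1
C3: 3C, 1Cl → 0 + 1 = +1
C4: 1C, 3H → 0 − 3 = -3
The most reduced carbon is C4 at -3.

C4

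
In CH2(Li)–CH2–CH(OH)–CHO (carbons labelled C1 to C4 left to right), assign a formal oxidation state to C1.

C1 has one bond to C (0), one bond to Li (-1), one bond to H (-1), one bond to H (-1).
Oxidation state = 0 − 1 − 1 − 1 = -3.

-3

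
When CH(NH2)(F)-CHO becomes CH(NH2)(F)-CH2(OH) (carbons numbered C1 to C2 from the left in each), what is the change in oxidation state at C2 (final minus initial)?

-2

Before: C2 has 1 bond to C, 1 bond to H, 2 bonds to O → oxidation state +1.
After: C2 has 1 bond to C, 2 bonds to H, 1 bond to O → oxidation state -1.
Δ = -1 − (+1) = -2, so this is a reduction at C2.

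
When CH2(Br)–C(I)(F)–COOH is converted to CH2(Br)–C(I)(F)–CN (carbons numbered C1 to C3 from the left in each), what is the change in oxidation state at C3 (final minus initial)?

Before: C3 has 1 bond to C, 3 bonds to O → oxidation state +3.
After: C3 has 1 bond to C, 3 bonds to N → oxidation state +3.
Δ = +3 − (+3) = 0, so no net redox change at C3.

0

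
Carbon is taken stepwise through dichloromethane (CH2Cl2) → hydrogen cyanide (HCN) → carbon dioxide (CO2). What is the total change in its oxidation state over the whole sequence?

+4

Carbon oxidation states along the series — dichloromethane: 0, hydrogen cyanide: +2, carbon dioxide: +4.
Net change = +4 − (0) = +4.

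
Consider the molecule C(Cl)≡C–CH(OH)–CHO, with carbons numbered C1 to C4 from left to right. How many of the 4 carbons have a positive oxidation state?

2

Tallying each carbon's bonds:
C1: 3C, 1Cl → 0 + 1 = +1
C2: 4C → 0 = 0
C3: 2C, 1H, 1O → 0 − 1 + 1 = 0
C4: 1C, 1H, 2O → 0 − 1 + 2 = +1
2 carbons (C1, C4) meet the condition.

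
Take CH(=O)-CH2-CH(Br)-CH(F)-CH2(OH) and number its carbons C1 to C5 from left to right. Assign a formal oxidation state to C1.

+1

C1 has one bond to C (0), one bond to H (-1), a double bond to O (2×+1 = +2).
Oxidation state = 0 − 1 + 2 = +1.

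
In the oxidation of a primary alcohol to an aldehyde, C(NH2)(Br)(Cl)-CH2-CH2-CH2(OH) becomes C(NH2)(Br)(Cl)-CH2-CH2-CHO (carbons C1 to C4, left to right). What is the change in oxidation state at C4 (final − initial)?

+2

Before: C4 has 1 bond to C, 2 bonds to H, 1 bond to O → oxidation state -1.
After: C4 has 1 bond to C, 1 bond to H, 2 bonds to O → oxidation state +1.
Δ = +1 − (-1) = +2, so this is an oxidation at C4.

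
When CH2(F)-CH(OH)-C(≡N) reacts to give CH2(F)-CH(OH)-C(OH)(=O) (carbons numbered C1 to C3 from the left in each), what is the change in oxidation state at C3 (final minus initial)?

0

Before: C3 has 1 bond to C, 3 bonds to N → oxidation state +3.
After: C3 has 1 bond to C, 3 bonds to O → oxidation state +3.
Δ = +3 − (+3) = 0, so no net redox change at C3.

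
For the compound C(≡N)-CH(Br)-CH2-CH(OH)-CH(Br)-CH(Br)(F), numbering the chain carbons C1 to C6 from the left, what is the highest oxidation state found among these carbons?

Each bond to a more electronegative atom (O, N, halogen) counts +1, each bond to a less electronegative atom (H, metal, B, Si) counts −1, and each C–C bond counts 0. Tallying each carbon:
C1: 1C, 3N → 0 + 3 = +3
C2: 2C, 1H, 1Br → 0 − 1 + 1 = 0
C3: 2C, 2H → 0 − 2 = -2
C4: 2C, 1H, 1O → 0 − 1 + 1 = 0
C5: 2C, 1H, 1Br → 0 − 1 + 1 = 0
C6: 1C, 1H, 1F, 1Br → 0 − 1 + 1 + 1 = +1
The highest value is +3.

+3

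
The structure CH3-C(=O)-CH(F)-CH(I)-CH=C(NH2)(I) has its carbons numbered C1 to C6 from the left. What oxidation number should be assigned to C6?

+2

Count +1 for every bond to an atom more electronegative than carbon and −1 for every bond to one less electronegative; C–C bonds are 0.
C6 has a double bond to C (2×0 = 0), one bond to N (+1), one bond to I (+1).
Oxidation state = 0 + 1 + 1 = +2.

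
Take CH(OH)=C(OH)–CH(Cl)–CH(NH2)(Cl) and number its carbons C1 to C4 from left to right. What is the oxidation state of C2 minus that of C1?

+1

C2: 3C, 1O → 0 + 1 = +1
C1: 2C, 1H, 1O → 0 − 1 + 1 = 0
Difference: +1 − (0) = +1.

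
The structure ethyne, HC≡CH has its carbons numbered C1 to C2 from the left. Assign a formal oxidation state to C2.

-1

C2 has one bond to H (-1), a triple bond to C (3×0 = 0).
Oxidation state = -1 + 0 = -1.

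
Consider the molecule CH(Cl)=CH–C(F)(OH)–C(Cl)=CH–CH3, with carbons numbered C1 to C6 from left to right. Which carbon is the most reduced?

Assign +1 per bond to O/N/halogen, −1 per bond to H or an electropositive element, and 0 per bond to carbon. Tallying each carbon:
C1: 2C, 1H, 1Cl → 0 − 1 + 1 = 0
C2: 3C, 1H → 0 − 1 = -1
C3: 2C, 1O, 1F → 0 + 1 + 1 = +2
C4: 3C, 1Cl → 0 + 1 = +1
C5: 3C, 1H → 0 − 1 = -1
C6: 1C, 3H → 0 − 3 = -3
The most reduced carbon is C6 at -3.

C6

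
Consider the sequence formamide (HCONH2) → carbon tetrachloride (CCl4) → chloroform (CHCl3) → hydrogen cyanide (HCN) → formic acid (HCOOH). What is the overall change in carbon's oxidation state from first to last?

0

Carbon oxidation states along the series — formamide: +2, carbon tetrachloride: +4, chloroform: +2, hydrogen cyanide: +2, formic acid: +2.
Net change = +2 − (+2) = 0.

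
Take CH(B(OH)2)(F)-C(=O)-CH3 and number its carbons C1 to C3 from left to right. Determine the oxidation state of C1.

Bonds to more-electronegative neighbours contribute +1 each, bonds to H or metals contribute −1 each, and C–C bonds contribute 0.
C1 has one bond to C (0), one bond to B (-1), one bond to F (+1), one bond to H (-1).
Oxidation state = 0 − 1 + 1 − 1 = -1.

-1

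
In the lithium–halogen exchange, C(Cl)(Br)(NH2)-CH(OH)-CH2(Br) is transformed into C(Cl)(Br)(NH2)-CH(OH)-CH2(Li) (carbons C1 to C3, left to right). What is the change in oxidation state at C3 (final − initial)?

Before: C3 has 1 bond to C, 2 bonds to H, 1 bond to Br → oxidation state -1.
After: C3 has 1 bond to C, 2 bonds to H, 1 bond to Li → oxidation state -3.
Δ = -3 − (-1) = -2, so this is a reduction at C3.

-2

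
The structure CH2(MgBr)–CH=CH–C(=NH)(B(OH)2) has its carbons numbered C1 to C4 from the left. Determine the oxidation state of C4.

+1

Assign +1 per bond to O/N/halogen, −1 per bond to H or an electropositive element, and 0 per bond to carbon.
C4 has one bond to C (0), a double bond to N (2×+1 = +2), one bond to B (-1).
Oxidation state = 0 + 2 − 1 = +1.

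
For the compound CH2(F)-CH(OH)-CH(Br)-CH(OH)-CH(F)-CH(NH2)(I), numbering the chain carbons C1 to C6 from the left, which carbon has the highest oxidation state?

C6

Tallying each carbon's bonds:
C1: 1C, 2H, 1F → 0 − 2 + 1 = -1
C2: 2C, 1H, 1O → 0 − 1 + 1 = 0
C3: 2C, 1H, 1Br → 0 − 1 + 1 = 0
C4: 2C, 1H, 1O → 0 − 1 + 1 = 0
C5: 2C, 1H, 1F → 0 − 1 + 1 = 0
C6: 1C, 1H, 1N, 1I → 0 − 1 + 1 + 1 = +1
The most oxidised carbon is C6 at +1.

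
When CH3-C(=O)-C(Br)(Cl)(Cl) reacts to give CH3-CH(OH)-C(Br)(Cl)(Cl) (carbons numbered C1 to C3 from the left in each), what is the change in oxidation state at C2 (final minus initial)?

Before: C2 has 2 bonds to C, 2 bonds to O → oxidation state +2.
After: C2 has 2 bonds to C, 1 bond to H, 1 bond to O → oxidation state 0.
Δ = 0 − (+2) = -2, so this is a reduction at C2.

-2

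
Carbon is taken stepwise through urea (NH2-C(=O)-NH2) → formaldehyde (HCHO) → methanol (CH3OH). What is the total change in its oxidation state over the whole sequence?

-6

Carbon oxidation states along the series — urea: +4, formaldehyde: 0, methanol: -2.
Net change = -2 − (+4) = -6.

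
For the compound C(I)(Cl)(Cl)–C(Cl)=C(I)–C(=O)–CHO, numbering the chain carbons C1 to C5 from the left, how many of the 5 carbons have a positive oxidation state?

5

Bonds to more-electronegative neighbours contribute +1 each, bonds to H or metals contribute −1 each, and C–C bonds contribute 0. Tallying each carbon:
C1: 1C, 2Cl, 1I → 0 + 2 + 1 = +3
C2: 3C, 1Cl → 0 + 1 = +1
C3: 3C, 1I → 0 + 1 = +1
C4: 2C, 2O → 0 + 2 = +2
C5: 1C, 1H, 2O → 0 − 1 + 2 = +1
5 carbons (C1, C2, C3, C4, C5) meet the condition.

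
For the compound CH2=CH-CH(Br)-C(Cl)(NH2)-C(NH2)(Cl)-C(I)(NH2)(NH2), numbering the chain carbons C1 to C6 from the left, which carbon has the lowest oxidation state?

Bonds to more-electronegative neighbours contribute +1 each, bonds to H or metals contribute −1 each, and C–C bonds contribute 0. Tallying each carbon:
C1: 2C, 2H → 0 − 2 = -2
C2: 3C, 1H → 0 − 1 = -1
C3: 2C, 1H, 1Br → 0 − 1 + 1 = 0
C4: 2C, 1N, 1Cl → 0 + 1 + 1 = +2
C5: 2C, 1N, 1Cl → 0 + 1 + 1 = +2
C6: 1C, 2N, 1I → 0 + 2 + 1 = +3
The most reduced carbon is C1 at -2.

C1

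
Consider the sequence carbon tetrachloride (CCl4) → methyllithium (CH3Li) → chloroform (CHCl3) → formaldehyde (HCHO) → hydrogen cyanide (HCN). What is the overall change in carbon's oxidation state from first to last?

Carbon oxidation states along the series — carbon tetrachloride: +4, methyllithium: -4, chloroform: +2, formaldehyde: 0, hydrogen cyanide: +2.
Net change = +2 − (+4) = -2.

-2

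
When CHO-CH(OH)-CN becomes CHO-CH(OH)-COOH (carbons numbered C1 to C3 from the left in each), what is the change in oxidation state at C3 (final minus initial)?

0

Before: C3 has 1 bond to C, 3 bonds to N → oxidation state +3.
After: C3 has 1 bond to C, 3 bonds to O → oxidation state +3.
Δ = +3 − (+3) = 0, so no net redox change at C3.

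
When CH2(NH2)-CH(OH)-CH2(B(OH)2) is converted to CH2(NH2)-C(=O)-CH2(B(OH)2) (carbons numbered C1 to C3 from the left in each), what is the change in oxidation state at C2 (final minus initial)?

Before: C2 has 2 bonds to C, 1 bond to H, 1 bond to O → oxidation state 0.
After: C2 has 2 bonds to C, 2 bonds to O → oxidation state +2.
Δ = +2 − (0) = +2, so this is an oxidation at C2.

+2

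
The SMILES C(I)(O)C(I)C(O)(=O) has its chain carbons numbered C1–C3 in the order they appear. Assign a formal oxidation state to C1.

+1

Each bond to a more electronegative atom (O, N, halogen) counts +1, each bond to a less electronegative atom (H, metal, B, Si) counts −1, and each C–C bond counts 0.
C1 has one bond to C (0), one bond to H (-1), one bond to I (+1), one bond to O (+1).
Oxidation state = 0 − 1 + 1 + 1 = +1.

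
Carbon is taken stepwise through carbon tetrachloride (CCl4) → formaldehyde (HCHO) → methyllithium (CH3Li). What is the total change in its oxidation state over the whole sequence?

-8

Carbon oxidation states along the series — carbon tetrachloride: +4, formaldehyde: 0, methyllithium: -4.
Net change = -4 − (+4) = -8.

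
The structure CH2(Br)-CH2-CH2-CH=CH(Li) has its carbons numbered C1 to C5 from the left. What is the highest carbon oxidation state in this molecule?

Tallying each carbon's bonds:
C1: 1C, 2H, 1Br → 0 − 2 + 1 = -1
C2: 2C, 2H → 0 − 2 = -2
C3: 2C, 2H → 0 − 2 = -2
C4: 3C, 1H → 0 − 1 = -1
C5: 2C, 1H, 1Li → 0 − 1 − 1 = -2
The highest value is -1.

-1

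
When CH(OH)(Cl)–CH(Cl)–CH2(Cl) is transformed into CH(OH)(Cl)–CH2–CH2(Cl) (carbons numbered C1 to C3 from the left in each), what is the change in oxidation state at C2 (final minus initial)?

-2

Before: C2 has 2 bonds to C, 1 bond to H, 1 bond to Cl → oxidation state 0.
After: C2 has 2 bonds to C, 2 bonds to H → oxidation state -2.
Δ = -2 − (0) = -2, so this is a reduction at C2.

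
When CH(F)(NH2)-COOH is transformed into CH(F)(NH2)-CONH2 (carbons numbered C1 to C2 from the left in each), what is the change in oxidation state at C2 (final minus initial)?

0

Before: C2 has 1 bond to C, 3 bonds to O → oxidation state +3.
After: C2 has 1 bond to C, 2 bonds to O, 1 bond to N → oxidation state +3.
Δ = +3 − (+3) = 0, so no net redox change at C2.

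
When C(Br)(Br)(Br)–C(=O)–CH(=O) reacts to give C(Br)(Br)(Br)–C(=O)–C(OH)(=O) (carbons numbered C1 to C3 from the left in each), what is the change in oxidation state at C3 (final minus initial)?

+2

Before: C3 has 1 bond to C, 1 bond to H, 2 bonds to O → oxidation state +1.
After: C3 has 1 bond to C, 3 bonds to O → oxidation state +3.
Δ = +3 − (+1) = +2, so this is an oxidation at C3.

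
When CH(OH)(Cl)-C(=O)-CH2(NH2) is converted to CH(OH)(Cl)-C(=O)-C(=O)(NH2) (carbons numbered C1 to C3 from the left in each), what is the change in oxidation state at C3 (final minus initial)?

+4

Before: C3 has 1 bond to C, 2 bonds to H, 1 bond to N → oxidation state -1.
After: C3 has 1 bond to C, 2 bonds to O, 1 bond to N → oxidation state +3.
Δ = +3 − (-1) = +4, so this is an oxidation at C3.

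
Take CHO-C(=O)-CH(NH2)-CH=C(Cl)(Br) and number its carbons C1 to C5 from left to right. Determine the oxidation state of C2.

+2

C2 has one bond to C (0), one bond to C (0), a double bond to O (2×+1 = +2).
Oxidation state = 0 + 0 + 2 = +2.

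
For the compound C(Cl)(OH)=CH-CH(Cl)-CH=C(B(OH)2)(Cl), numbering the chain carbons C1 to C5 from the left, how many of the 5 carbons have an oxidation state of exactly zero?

Each bond to a more electronegative atom (O, N, halogen) counts +1, each bond to a less electronegative atom (H, metal, B, Si) counts −1, and each C–C bond counts 0. Tallying each carbon:
C1: 2C, 1O, 1Cl → 0 + 1 + 1 = +2
C2: 3C, 1H → 0 − 1 = -1
C3: 2C, 1H, 1Cl → 0 − 1 + 1 = 0
C4: 3C, 1H → 0 − 1 = -1
C5: 2C, 1Cl, 1B → 0 + 1 − 1 = 0
2 carbons (C3, C5) meet the condition.

2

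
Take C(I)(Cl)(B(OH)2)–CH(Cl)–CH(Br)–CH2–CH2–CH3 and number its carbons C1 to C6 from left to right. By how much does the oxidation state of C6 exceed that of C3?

-3

C6: 1C, 3H → 0 − 3 = -3
C3: 2C, 1H, 1Br → 0 − 1 + 1 = 0
Difference: -3 − (0) = -3.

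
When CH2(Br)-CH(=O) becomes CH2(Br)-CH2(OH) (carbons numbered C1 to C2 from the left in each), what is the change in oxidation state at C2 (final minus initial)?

-2

Before: C2 has 1 bond to C, 1 bond to H, 2 bonds to O → oxidation state +1.
After: C2 has 1 bond to C, 2 bonds to H, 1 bond to O → oxidation state -1.
Δ = -1 − (+1) = -2, so this is a reduction at C2.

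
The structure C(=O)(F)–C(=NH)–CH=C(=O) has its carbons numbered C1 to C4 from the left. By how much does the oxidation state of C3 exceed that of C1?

C3: 3C, 1H → 0 − 1 = -1
C1: 1C, 2O, 1F → 0 + 2 + 1 = +3
Difference: -1 − (+3) = -4.

-4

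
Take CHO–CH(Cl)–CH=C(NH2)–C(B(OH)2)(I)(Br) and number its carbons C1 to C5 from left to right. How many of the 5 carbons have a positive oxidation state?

3

Bonds to more-electronegative neighbours contribute +1 each, bonds to H or metals contribute −1 each, and C–C bonds contribute 0. Tallying each carbon:
C1: 1C, 1H, 2O → 0 − 1 + 2 = +1
C2: 2C, 1H, 1Cl → 0 − 1 + 1 = 0
C3: 3C, 1H → 0 − 1 = -1
C4: 3C, 1N → 0 + 1 = +1
C5: 1C, 1Br, 1I, 1B → 0 + 1 + 1 − 1 = +1
3 carbons (C1, C4, C5) meet the condition.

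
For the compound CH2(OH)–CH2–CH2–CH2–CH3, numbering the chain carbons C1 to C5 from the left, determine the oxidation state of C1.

-1

Assign +1 per bond to O/N/halogen, −1 per bond to H or an electropositive element, and 0 per bond to carbon.
C1 has one bond to C (0), one bond to H (-1), one bond to O (+1), one bond to H (-1).
Oxidation state = 0 − 1 + 1 − 1 = -1.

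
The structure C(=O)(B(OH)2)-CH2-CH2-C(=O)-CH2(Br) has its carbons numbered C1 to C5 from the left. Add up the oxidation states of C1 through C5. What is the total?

Tallying each carbon's bonds:
C1: 1C, 2O, 1B → 0 + 2 − 1 = +1
C2: 2C, 2H → 0 − 2 = -2
C3: 2C, 2H → 0 − 2 = -2
C4: 2C, 2O → 0 + 2 = +2
C5: 1C, 2H, 1Br → 0 − 2 + 1 = -1
Sum = +1 − 2 − 2 + 2 − 1 = -2.

-2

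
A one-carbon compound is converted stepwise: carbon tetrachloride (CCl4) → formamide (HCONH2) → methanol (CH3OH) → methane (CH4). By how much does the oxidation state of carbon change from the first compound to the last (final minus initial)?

-8

Carbon oxidation states along the series — carbon tetrachloride: +4, formamide: +2, methanol: -2, methane: -4.
Net change = -4 − (+4) = -8.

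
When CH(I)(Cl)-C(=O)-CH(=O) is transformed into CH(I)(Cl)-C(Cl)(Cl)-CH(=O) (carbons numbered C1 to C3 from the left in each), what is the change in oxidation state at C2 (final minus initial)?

Before: C2 has 2 bonds to C, 2 bonds to O → oxidation state +2.
After: C2 has 2 bonds to C, 2 bonds to Cl → oxidation state +2.
Δ = +2 − (+2) = 0, so no net redox change at C2.

0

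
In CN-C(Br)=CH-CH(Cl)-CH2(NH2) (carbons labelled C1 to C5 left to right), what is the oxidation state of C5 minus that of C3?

C5: 1C, 2H, 1N → 0 − 2 + 1 = -1
C3: 3C, 1H → 0 − 1 = -1
Difference: -1 − (-1) = 0.

0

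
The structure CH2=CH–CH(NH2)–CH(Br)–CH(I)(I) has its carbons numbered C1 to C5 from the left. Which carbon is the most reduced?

Bonds to more-electronegative neighbours contribute +1 each, bonds to H or metals contribute −1 each, and C–C bonds contribute 0. Tallying each carbon:
C1: 2C, 2H → 0 − 2 = -2
C2: 3C, 1H → 0 − 1 = -1
C3: 2C, 1H, 1N → 0 − 1 + 1 = 0
C4: 2C, 1H, 1Br → 0 − 1 + 1 = 0
C5: 1C, 1H, 2I → 0 − 1 + 2 = +1
The most reduced carbon is C1 at -2.

C1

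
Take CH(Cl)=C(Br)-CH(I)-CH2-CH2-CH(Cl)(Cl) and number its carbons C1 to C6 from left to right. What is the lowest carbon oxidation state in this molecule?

Each bond to a more electronegative atom (O, N, halogen) counts +1, each bond to a less electronegative atom (H, metal, B, Si) counts −1, and each C–C bond counts 0. Tallying each carbon:
C1: 2C, 1H, 1Cl → 0 − 1 + 1 = 0
C2: 3C, 1Br → 0 + 1 = +1
C3: 2C, 1H, 1I → 0 − 1 + 1 = 0
C4: 2C, 2H → 0 − 2 = -2
C5: 2C, 2H → 0 − 2 = -2
C6: 1C, 1H, 2Cl → 0 − 1 + 2 = +1
The lowest value is -2.

-2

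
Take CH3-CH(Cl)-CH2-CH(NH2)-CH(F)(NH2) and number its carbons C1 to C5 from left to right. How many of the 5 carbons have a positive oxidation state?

1

Tallying each carbon's bonds:
C1: 1C, 3H → 0 − 3 = -3
C2: 2C, 1H, 1Cl → 0 − 1 + 1 = 0
C3: 2C, 2H → 0 − 2 = -2
C4: 2C, 1H, 1N → 0 − 1 + 1 = 0
C5: 1C, 1H, 1N, 1F → 0 − 1 + 1 + 1 = +1
1 carbon (C5) meets the condition.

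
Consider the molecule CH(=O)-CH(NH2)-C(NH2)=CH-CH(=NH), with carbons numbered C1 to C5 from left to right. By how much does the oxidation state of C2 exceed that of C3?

C2: 2C, 1H, 1N → 0 − 1 + 1 = 0
C3: 3C, 1N → 0 + 1 = +1
Difference: 0 − (+1) = -1.

-1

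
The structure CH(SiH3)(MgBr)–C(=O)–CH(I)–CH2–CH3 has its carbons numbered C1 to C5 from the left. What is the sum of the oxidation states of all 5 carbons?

-6

Tallying each carbon's bonds:
C1: 1C, 1H, 1Mg, 1Si → 0 − 1 − 1 − 1 = -3
C2: 2C, 2O → 0 + 2 = +2
C3: 2C, 1H, 1I → 0 − 1 + 1 = 0
C4: 2C, 2H → 0 − 2 = -2
C5: 1C, 3H → 0 − 3 = -3
Sum = -3 + 2 + 0 − 2 − 3 = -6.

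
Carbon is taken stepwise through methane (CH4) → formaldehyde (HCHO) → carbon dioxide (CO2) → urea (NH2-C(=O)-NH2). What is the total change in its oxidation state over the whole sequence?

+8

Carbon oxidation states along the series — methane: -4, formaldehyde: 0, carbon dioxide: +4, urea: +4.
Net change = +4 − (-4) = +8.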